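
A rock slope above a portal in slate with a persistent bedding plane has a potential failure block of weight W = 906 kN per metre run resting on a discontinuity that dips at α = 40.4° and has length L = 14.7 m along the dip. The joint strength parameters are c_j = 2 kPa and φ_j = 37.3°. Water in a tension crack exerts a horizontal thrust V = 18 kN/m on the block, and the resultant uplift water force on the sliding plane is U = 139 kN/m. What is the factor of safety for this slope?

FS = 0.73

Resolving the block weight along and normal to the plane and applying the Mohr–Coulomb strength on the joint:
N' = W cosα − U − V sinα = 906·cos40.4° − 139 − 18·sin40.4° = 539.3 kN/m
Driving force T = W sinα + V cosα = 906·sin40.4° + 18·cos40.4° = 600.9 kN/m
Resisting force R = c_j·L + N'·tanφ_j = 2·14.7 + 539.3·tan37.3° = 29.4 + 410.8 = 440.2 kN/m
FS = R / T = 440.2 / 600.9 = 0.733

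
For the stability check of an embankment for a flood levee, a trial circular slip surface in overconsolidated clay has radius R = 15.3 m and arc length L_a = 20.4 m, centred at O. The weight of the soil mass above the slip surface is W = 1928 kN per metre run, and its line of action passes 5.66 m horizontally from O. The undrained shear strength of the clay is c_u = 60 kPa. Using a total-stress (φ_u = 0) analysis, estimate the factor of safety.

FS = 1.72

Taking moments about the centre O, the resisting moment is provided by the undrained shear strength acting along the arc:
M_R = c_u·L_a·R = 60·20.40·15.3 = 18727.2 kN·m/m
M_D = W·d = 1928·5.66 = 10912.5 kN·m/m
FS = M_R / M_D = 18727.2 / 10912.5 = 1.716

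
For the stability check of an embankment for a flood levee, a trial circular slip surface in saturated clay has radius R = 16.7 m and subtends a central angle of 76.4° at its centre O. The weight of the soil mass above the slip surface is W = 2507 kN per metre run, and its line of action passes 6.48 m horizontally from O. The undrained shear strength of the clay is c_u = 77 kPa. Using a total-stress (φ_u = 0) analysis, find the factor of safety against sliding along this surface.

Taking moments about the centre O, the resisting moment is provided by the undrained shear strength acting along the arc:
Arc length L_a = R·θ = 16.7·(76.4°·π/180) = 16.7·1.3334 = 22.27 m
M_R = c_u·L_a·R = 77·22.27·16.7 = 28634.8 kN·m/m
M_D = W·d = 2507·6.48 = 16245.4 kN·m/m
FS = M_R / M_D = 28634.8 / 16245.4 = 1.763

FS = 1.76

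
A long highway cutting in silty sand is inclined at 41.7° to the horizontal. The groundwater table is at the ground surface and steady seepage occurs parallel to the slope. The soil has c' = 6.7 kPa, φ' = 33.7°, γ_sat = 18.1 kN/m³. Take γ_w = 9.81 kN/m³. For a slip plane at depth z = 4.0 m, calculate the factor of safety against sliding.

FS = 0.53

With seepage parallel to the slope and the water table at the surface, the effective normal stress on the slip plane uses the buoyant unit weight γ' = γ_sat − γ_w while the driving shear stress uses γ_sat:
FS = [c' + γ' z cos²β tanφ'] / [γ_sat z sinβ cosβ]
γ' = 18.1 − 9.81 = 8.29 kN/m³
Numerator = 6.7 + 8.29·4.0·cos²41.7°·tan33.7° = 6.7 + 8.29·4.0·0.5575·0.6669 = 19.028 kPa
Denominator = 18.1·4.0·sin41.7°·cos41.7° = 18.1·4.0·0.6652·0.7466 = 35.960 kPa
FS = 19.028 / 35.960 = 0.529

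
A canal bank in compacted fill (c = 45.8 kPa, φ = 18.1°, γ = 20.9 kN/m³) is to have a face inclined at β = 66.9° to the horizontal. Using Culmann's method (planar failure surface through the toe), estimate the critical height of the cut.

Culmann's analysis gives the critical failure plane at α_cr = (β + φ)/2 = (66.9 + 18.1)/2 = 42.5°, and the critical height
H_c = (4c/γ) · sinβ cosφ / [1 − cos(β − φ)]
    = (4·45.8/20.9) · sin66.9°·cos18.1° / [1 − cos(48.8°)]
    = 8.766 · 0.9198·0.9505 / [1 − 0.6587]
    = 8.766 · 0.8743 / 0.3413
    = 22.45 m

H_c = 22.45 m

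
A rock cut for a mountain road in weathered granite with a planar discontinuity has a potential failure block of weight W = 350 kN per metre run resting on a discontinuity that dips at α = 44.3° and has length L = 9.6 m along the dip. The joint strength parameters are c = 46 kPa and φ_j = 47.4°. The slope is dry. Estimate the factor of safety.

FS = 2.92

Resolving the block weight along and normal to the plane and applying the Mohr–Coulomb strength on the joint:
N' = W cosα = 350·cos44.3° = 250.5 kN/m
Driving force T = W sinα = 350·sin44.3° = 244.4 kN/m
Resisting force R = c·L + N'·tanφ_j = 46·9.6 + 250.5·tan47.4° = 441.6 + 272.4 = 714.0 kN/m
FS = R / T = 714.0 / 244.4 = 2.921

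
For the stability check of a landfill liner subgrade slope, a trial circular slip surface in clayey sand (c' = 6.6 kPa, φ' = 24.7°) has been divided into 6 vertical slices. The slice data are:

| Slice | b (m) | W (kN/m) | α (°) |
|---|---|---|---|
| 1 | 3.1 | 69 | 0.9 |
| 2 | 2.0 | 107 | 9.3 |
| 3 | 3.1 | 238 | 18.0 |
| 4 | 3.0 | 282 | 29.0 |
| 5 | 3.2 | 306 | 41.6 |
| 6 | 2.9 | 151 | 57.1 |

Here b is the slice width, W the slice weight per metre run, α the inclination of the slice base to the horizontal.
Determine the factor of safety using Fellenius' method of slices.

Ordinary method of slices: FS = Σ[c'·Δl_i + (W_i cosα_i)·tanφ'] / Σ W_i sinα_i, with Δl_i = b_i / cosα_i.
Slice 1: Δl = 3.1/cos0.9° = 3.100 m; N'_1 = 69·cos0.9° = 69.0; c'Δl = 20.46; W sinα = 1.1
Slice 2: Δl = 2.0/cos9.3° = 2.027 m; N'_2 = 107·cos9.3° = 105.6; c'Δl = 13.38; W sinα = 17.3
Slice 3: Δl = 3.1/cos18.0° = 3.260 m; N'_3 = 238·cos18.0° = 226.4; c'Δl = 21.51; W sinα = 73.5
Slice 4: Δl = 3.0/cos29.0° = 3.430 m; N'_4 = 282·cos29.0° = 246.6; c'Δl = 22.64; W sinα = 136.7
Slice 5: Δl = 3.2/cos41.6° = 4.279 m; N'_5 = 306·cos41.6° = 228.8; c'Δl = 28.24; W sinα = 203.2
Slice 6: Δl = 2.9/cos57.1° = 5.339 m; N'_6 = 151·cos57.1° = 82.0; c'Δl = 35.24; W sinα = 126.8
Σc'Δl = 141.5 kN/m; ΣN' = 958.4 kN/m; ΣW sinα = 558.6 kN/m
Resisting = 141.5 + 958.4·tan24.7° = 141.5 + 440.8 = 582.3 kN/m
FS = 582.3 / 558.6 = 1.042

FS = 1.04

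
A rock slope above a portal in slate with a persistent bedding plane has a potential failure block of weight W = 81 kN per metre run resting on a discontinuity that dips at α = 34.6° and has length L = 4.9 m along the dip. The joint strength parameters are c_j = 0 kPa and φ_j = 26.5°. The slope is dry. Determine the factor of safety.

Resolving the block weight along and normal to the plane and applying the Mohr–Coulomb strength on the joint:
N' = W cosα = 81·cos34.6° = 66.7 kN/m
Driving force T = W sinα = 81·sin34.6° = 46.0 kN/m
Resisting force R = c_j·L + N'·tanφ_j = 0·4.9 + 66.7·tan26.5° = 0.0 + 33.2 = 33.2 kN/m
FS = R / T = 33.2 / 46.0 = 0.723

FS = 0.72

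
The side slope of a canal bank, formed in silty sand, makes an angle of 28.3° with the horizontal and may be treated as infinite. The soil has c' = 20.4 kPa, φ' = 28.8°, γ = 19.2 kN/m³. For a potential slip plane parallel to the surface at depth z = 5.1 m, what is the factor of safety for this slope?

For an infinite slope with a slip plane parallel to the surface (no pore pressure): FS = [c' + γz cos²β tanφ'] / [γz sinβ cosβ].
γz = 19.2·5.1 = 97.92 kN/m²
Numerator = 20.4 + 97.92·cos²28.3°·tan28.8° = 20.4 + 97.92·0.7752·0.5498 = 62.133 kPa
Denominator = 97.92·sin28.3°·cos28.3° = 97.92·0.4741·0.8805 = 40.874 kPa
FS = 62.133 / 40.874 = 1.520

FS = 1.52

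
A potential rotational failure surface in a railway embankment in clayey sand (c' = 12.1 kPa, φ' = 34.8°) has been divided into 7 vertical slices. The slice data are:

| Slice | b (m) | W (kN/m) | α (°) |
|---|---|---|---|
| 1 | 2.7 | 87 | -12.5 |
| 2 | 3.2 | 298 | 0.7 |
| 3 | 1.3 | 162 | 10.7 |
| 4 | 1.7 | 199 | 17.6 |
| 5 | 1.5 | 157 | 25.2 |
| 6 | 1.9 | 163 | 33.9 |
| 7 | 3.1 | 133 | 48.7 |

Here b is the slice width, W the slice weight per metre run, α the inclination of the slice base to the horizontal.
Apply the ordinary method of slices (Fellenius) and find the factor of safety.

Ordinary method of slices: FS = Σ[c'·Δl_i + (W_i cosα_i)·tanφ'] / Σ W_i sinα_i, with Δl_i = b_i / cosα_i.
Slice 1: Δl = 2.7/cos(-12.5°) = 2.766 m; N'_1 = 87·cos(-12.5°) = 84.9; c'Δl = 33.46; W sinα = -18.8
Slice 2: Δl = 3.2/cos0.7° = 3.200 m; N'_2 = 298·cos0.7° = 298.0; c'Δl = 38.72; W sinα = 3.6
Slice 3: Δl = 1.3/cos10.7° = 1.323 m; N'_3 = 162·cos10.7° = 159.2; c'Δl = 16.01; W sinα = 30.1
Slice 4: Δl = 1.7/cos17.6° = 1.783 m; N'_4 = 199·cos17.6° = 189.7; c'Δl = 21.58; W sinα = 60.2
Slice 5: Δl = 1.5/cos25.2° = 1.658 m; N'_5 = 157·cos25.2° = 142.1; c'Δl = 20.06; W sinα = 66.8
Slice 6: Δl = 1.9/cos33.9° = 2.289 m; N'_6 = 163·cos33.9° = 135.3; c'Δl = 27.70; W sinα = 90.9
Slice 7: Δl = 3.1/cos48.7° = 4.697 m; N'_7 = 133·cos48.7° = 87.8; c'Δl = 56.83; W sinα = 99.9
Σc'Δl = 214.4 kN/m; ΣN' = 1096.9 kN/m; ΣW sinα = 332.7 kN/m
Resisting = 214.4 + 1096.9·tan34.8° = 214.4 + 762.4 = 976.7 kN/m
FS = 976.7 / 332.7 = 2.935

FS = 2.94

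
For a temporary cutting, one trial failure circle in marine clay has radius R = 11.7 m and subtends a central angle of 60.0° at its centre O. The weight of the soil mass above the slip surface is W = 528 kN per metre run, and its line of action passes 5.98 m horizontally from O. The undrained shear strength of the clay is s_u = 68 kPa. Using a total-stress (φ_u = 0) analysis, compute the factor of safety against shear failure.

FS = 3.09

Taking moments about the centre O, the resisting moment is provided by the undrained shear strength acting along the arc:
Arc length L_a = R·θ = 11.7·(60.0°·π/180) = 11.7·1.0472 = 12.25 m
M_R = s_u·L_a·R = 68·12.25·11.7 = 9747.9 kN·m/m
M_D = W·d = 528·5.98 = 3157.4 kN·m/m
FS = M_R / M_D = 9747.9 / 3157.4 = 3.087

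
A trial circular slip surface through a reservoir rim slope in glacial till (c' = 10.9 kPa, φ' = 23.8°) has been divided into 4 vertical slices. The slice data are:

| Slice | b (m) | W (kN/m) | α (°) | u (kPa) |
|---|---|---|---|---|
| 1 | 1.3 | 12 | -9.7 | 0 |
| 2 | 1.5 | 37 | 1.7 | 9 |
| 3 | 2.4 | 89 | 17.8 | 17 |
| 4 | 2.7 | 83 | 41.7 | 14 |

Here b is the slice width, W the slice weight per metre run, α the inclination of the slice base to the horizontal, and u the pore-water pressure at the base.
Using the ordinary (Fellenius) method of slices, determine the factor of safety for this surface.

Ordinary method of slices: FS = Σ[c'·Δl_i + (W_i cosα_i − u_i·Δl_i)·tanφ'] / Σ W_i sinα_i, with Δl_i = b_i / cosα_i.
Slice 1: Δl = 1.3/cos(-9.7°) = 1.319 m; N'_1 = 12·cos(-9.7°) − 0·1.319 = 11.8; c'Δl = 14.38; W sinα = -2.0
Slice 2: Δl = 1.5/cos1.7° = 1.501 m; N'_2 = 37·cos1.7° − 9·1.501 = 23.5; c'Δl = 16.36; W sinα = 1.1
Slice 3: Δl = 2.4/cos17.8° = 2.521 m; N'_3 = 89·cos17.8° − 17·2.521 = 41.9; c'Δl = 27.48; W sinα = 27.2
Slice 4: Δl = 2.7/cos41.7° = 3.616 m; N'_4 = 83·cos41.7° − 14·3.616 = 11.3; c'Δl = 39.42; W sinα = 55.2
Σc'Δl = 97.6 kN/m; ΣN' = 88.5 kN/m; ΣW sinα = 81.5 kN/m
Resisting = 97.6 + 88.5·tan23.8° = 97.6 + 39.1 = 136.7 kN/m
FS = 136.7 / 81.5 = 1.677

FS = 1.68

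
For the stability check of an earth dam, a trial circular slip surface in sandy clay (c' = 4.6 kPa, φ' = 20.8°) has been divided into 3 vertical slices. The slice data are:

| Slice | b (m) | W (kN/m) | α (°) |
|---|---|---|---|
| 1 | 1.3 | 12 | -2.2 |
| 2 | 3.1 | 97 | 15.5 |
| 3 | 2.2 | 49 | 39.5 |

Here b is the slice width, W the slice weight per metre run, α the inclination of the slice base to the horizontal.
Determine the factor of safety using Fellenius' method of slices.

Ordinary method of slices: FS = Σ[c'·Δl_i + (W_i cosα_i)·tanφ'] / Σ W_i sinα_i, with Δl_i = b_i / cosα_i.
Slice 1: Δl = 1.3/cos(-2.2°) = 1.301 m; N'_1 = 12·cos(-2.2°) = 12.0; c'Δl = 5.98; W sinα = -0.5
Slice 2: Δl = 3.1/cos15.5° = 3.217 m; N'_2 = 97·cos15.5° = 93.5; c'Δl = 14.80; W sinα = 25.9
Slice 3: Δl = 2.2/cos39.5° = 2.851 m; N'_3 = 49·cos39.5° = 37.8; c'Δl = 13.12; W sinα = 31.2
Σc'Δl = 33.9 kN/m; ΣN' = 143.3 kN/m; ΣW sinα = 56.6 kN/m
Resisting = 33.9 + 143.3·tan20.8° = 33.9 + 54.4 = 88.3 kN/m
FS = 88.3 / 56.6 = 1.560

FS = 1.56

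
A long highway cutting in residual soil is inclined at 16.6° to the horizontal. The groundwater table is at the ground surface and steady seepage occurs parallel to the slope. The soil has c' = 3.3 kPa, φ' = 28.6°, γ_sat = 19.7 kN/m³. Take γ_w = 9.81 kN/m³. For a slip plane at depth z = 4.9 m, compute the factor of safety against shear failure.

With seepage parallel to the slope and the water table at the surface, the effective normal stress on the slip plane uses the buoyant unit weight γ' = γ_sat − γ_w while the driving shear stress uses γ_sat:
FS = [c' + γ' z cos²β tanφ'] / [γ_sat z sinβ cosβ]
γ' = 19.7 − 9.81 = 9.89 kN/m³
Numerator = 3.3 + 9.89·4.9·cos²16.6°·tan28.6° = 3.3 + 9.89·4.9·0.9184·0.5452 = 27.565 kPa
Denominator = 19.7·4.9·sin16.6°·cos16.6° = 19.7·4.9·0.2857·0.9583 = 26.428 kPa
FS = 27.565 / 26.428 = 1.043

FS = 1.04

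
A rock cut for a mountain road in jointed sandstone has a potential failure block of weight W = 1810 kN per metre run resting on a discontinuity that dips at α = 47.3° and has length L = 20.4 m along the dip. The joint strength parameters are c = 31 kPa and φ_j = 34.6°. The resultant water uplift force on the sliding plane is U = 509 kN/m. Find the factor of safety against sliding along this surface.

FS = 0.85

Resolving the block weight along and normal to the plane and applying the Mohr–Coulomb strength on the joint:
N' = W cosα − U = 1810·cos47.3° − 509 = 718.5 kN/m
Driving force T = W sinα = 1810·sin47.3° = 1330.2 kN/m
Resisting force R = c·L + N'·tanφ_j = 31·20.4 + 718.5·tan34.6° = 632.4 + 495.6 = 1128.0 kN/m
FS = R / T = 1128.0 / 1330.2 = 0.848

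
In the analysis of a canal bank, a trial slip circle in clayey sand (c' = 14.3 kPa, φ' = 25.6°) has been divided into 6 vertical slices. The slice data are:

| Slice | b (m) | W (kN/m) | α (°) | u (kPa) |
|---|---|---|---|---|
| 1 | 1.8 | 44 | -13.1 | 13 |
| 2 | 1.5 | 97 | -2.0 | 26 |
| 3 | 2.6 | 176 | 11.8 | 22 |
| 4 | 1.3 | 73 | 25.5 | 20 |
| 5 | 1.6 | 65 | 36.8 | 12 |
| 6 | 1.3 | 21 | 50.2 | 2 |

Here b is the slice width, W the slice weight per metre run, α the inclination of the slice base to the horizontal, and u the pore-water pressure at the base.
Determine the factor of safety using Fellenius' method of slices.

Ordinary method of slices: FS = Σ[c'·Δl_i + (W_i cosα_i − u_i·Δl_i)·tanφ'] / Σ W_i sinα_i, with Δl_i = b_i / cosα_i.
Slice 1: Δl = 1.8/cos(-13.1°) = 1.848 m; N'_1 = 44·cos(-13.1°) − 13·1.848 = 18.8; c'Δl = 26.43; W sinα = -10.0
Slice 2: Δl = 1.5/cos(-2.0°) = 1.501 m; N'_2 = 97·cos(-2.0°) − 26·1.501 = 57.9; c'Δl = 21.46; W sinα = -3.4
Slice 3: Δl = 2.6/cos11.8° = 2.656 m; N'_3 = 176·cos11.8° − 22·2.656 = 113.8; c'Δl = 37.98; W sinα = 36.0
Slice 4: Δl = 1.3/cos25.5° = 1.440 m; N'_4 = 73·cos25.5° − 20·1.440 = 37.1; c'Δl = 20.60; W sinα = 31.4
Slice 5: Δl = 1.6/cos36.8° = 1.998 m; N'_5 = 65·cos36.8° − 12·1.998 = 28.1; c'Δl = 28.57; W sinα = 38.9
Slice 6: Δl = 1.3/cos50.2° = 2.031 m; N'_6 = 21·cos50.2° − 2·2.031 = 9.4; c'Δl = 29.04; W sinα = 16.1
Σc'Δl = 164.1 kN/m; ΣN' = 265.1 kN/m; ΣW sinα = 109.1 kN/m
Resisting = 164.1 + 265.1·tan25.6° = 164.1 + 127.0 = 291.1 kN/m
FS = 291.1 / 109.1 = 2.668

FS = 2.67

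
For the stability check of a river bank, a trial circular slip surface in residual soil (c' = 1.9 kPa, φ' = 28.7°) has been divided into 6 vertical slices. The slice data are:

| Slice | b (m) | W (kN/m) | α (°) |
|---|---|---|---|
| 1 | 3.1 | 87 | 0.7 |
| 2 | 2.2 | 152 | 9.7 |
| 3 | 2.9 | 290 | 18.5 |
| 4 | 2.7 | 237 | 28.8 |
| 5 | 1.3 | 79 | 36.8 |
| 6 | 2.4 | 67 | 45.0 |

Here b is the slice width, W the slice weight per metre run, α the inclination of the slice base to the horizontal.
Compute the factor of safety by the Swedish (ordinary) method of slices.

FS = 1.48

Ordinary method of slices: FS = Σ[c'·Δl_i + (W_i cosα_i)·tanφ'] / Σ W_i sinα_i, with Δl_i = b_i / cosα_i.
Slice 1: Δl = 3.1/cos0.7° = 3.100 m; N'_1 = 87·cos0.7° = 87.0; c'Δl = 5.89; W sinα = 1.1
Slice 2: Δl = 2.2/cos9.7° = 2.232 m; N'_2 = 152·cos9.7° = 149.8; c'Δl = 4.24; W sinα = 25.6
Slice 3: Δl = 2.9/cos18.5° = 3.058 m; N'_3 = 290·cos18.5° = 275.0; c'Δl = 5.81; W sinα = 92.0
Slice 4: Δl = 2.7/cos28.8° = 3.081 m; N'_4 = 237·cos28.8° = 207.7; c'Δl = 5.85; W sinα = 114.2
Slice 5: Δl = 1.3/cos36.8° = 1.624 m; N'_5 = 79·cos36.8° = 63.3; c'Δl = 3.08; W sinα = 47.3
Slice 6: Δl = 2.4/cos45.0° = 3.394 m; N'_6 = 67·cos45.0° = 47.4; c'Δl = 6.45; W sinα = 47.4
Σc'Δl = 31.3 kN/m; ΣN' = 830.2 kN/m; ΣW sinα = 327.6 kN/m
Resisting = 31.3 + 830.2·tan28.7° = 31.3 + 454.5 = 485.8 kN/m
FS = 485.8 / 327.6 = 1.483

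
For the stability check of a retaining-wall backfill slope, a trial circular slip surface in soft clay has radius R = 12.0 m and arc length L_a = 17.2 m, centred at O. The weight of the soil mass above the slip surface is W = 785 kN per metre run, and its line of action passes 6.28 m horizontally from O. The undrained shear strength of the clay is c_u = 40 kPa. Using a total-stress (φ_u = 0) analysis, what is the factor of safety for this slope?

FS = 1.67

Taking moments about the centre O, the resisting moment is provided by the undrained shear strength acting along the arc:
M_R = c_u·L_a·R = 40·17.20·12.0 = 8256.0 kN·m/m
M_D = W·d = 785·6.28 = 4929.8 kN·m/m
FS = M_R / M_D = 8256.0 / 4929.8 = 1.675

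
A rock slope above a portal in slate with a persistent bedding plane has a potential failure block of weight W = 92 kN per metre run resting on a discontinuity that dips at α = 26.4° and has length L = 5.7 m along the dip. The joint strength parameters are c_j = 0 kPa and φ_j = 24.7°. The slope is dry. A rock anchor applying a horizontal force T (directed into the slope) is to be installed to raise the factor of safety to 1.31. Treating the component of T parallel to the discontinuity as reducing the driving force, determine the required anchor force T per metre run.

Resolving forces along and normal to the sliding plane, with the horizontal anchor force T adding T·sinα to the effective normal force and T·cosα acting up the plane against the driving force:
FS = [c_jL + (W cosα + T sinα) tanφ_j] / [W sinα − T cosα]
Without the anchor: N' = 82.4 kN/m, driving T_d = 40.9 kN/m, resisting R = 0·5.7 + 82.4·tan24.7° = 37.9 kN/m, FS = 0.93.
Setting FS = 1.31 and solving for T:
1.31·(40.9 − T cos26.4°) = 37.9 + T sin26.4°·tan24.7°
T·(sin26.4°·tan24.7° + 1.31·cos26.4°) = 1.31·40.9 − 37.9
T·(0.4446·0.4599 + 1.31·0.8957) = 53.6 − 37.9 = 15.7
T·1.3779 = 15.7
T = 11.4 kN/m

T = 11 kN/m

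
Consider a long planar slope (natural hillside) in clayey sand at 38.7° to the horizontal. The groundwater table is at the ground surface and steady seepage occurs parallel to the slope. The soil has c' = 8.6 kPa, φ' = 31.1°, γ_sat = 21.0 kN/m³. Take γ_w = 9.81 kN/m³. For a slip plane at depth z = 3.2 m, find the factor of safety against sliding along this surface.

With seepage parallel to the slope and the water table at the surface, the effective normal stress on the slip plane uses the buoyant unit weight γ' = γ_sat − γ_w while the driving shear stress uses γ_sat:
FS = [c' + γ' z cos²β tanφ'] / [γ_sat z sinβ cosβ]
γ' = 21.0 − 9.81 = 11.19 kN/m³
Numerator = 8.6 + 11.19·3.2·cos²38.7°·tan31.1° = 8.6 + 11.19·3.2·0.6091·0.6032 = 21.756 kPa
Denominator = 21.0·3.2·sin38.7°·cos38.7° = 21.0·3.2·0.6252·0.7804 = 32.791 kPa
FS = 21.756 / 32.791 = 0.663

FS = 0.66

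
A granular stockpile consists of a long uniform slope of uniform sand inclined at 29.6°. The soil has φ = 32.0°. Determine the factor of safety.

For a dry cohesionless infinite slope the factor of safety is FS = tanφ / tanβ.
FS = tan32.0° / tan29.6° = 0.6249 / 0.5681 = 1.100

FS = 1.10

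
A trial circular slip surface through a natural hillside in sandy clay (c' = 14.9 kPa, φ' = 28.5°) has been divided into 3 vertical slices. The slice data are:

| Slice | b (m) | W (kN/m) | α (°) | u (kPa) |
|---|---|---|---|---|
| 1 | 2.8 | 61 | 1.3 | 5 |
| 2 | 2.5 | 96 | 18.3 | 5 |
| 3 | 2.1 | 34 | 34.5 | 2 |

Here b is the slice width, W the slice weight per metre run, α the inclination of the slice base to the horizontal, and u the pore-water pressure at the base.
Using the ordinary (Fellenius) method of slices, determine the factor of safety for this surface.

FS = 3.92

Ordinary method of slices: FS = Σ[c'·Δl_i + (W_i cosα_i − u_i·Δl_i)·tanφ'] / Σ W_i sinα_i, with Δl_i = b_i / cosα_i.
Slice 1: Δl = 2.8/cos1.3° = 2.801 m; N'_1 = 61·cos1.3° − 5·2.801 = 47.0; c'Δl = 41.73; W sinα = 1.4
Slice 2: Δl = 2.5/cos18.3° = 2.633 m; N'_2 = 96·cos18.3° − 5·2.633 = 78.0; c'Δl = 39.23; W sinα = 30.1
Slice 3: Δl = 2.1/cos34.5° = 2.548 m; N'_3 = 34·cos34.5° − 2·2.548 = 22.9; c'Δl = 37.97; W sinα = 19.3
Σc'Δl = 118.9 kN/m; ΣN' = 147.9 kN/m; ΣW sinα = 50.8 kN/m
Resisting = 118.9 + 147.9·tan28.5° = 118.9 + 80.3 = 199.2 kN/m
FS = 199.2 / 50.8 = 3.923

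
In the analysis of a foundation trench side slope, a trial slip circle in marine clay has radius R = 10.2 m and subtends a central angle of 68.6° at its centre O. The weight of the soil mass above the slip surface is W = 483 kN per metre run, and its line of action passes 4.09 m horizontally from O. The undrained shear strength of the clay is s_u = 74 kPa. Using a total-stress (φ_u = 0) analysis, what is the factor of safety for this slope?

Taking moments about the centre O, the resisting moment is provided by the undrained shear strength acting along the arc:
Arc length L_a = R·θ = 10.2·(68.6°·π/180) = 10.2·1.1973 = 12.21 m
M_R = s_u·L_a·R = 74·12.21·10.2 = 9217.9 kN·m/m
M_D = W·d = 483·4.09 = 1975.5 kN·m/m
FS = M_R / M_D = 9217.9 / 1975.5 = 4.666

FS = 4.67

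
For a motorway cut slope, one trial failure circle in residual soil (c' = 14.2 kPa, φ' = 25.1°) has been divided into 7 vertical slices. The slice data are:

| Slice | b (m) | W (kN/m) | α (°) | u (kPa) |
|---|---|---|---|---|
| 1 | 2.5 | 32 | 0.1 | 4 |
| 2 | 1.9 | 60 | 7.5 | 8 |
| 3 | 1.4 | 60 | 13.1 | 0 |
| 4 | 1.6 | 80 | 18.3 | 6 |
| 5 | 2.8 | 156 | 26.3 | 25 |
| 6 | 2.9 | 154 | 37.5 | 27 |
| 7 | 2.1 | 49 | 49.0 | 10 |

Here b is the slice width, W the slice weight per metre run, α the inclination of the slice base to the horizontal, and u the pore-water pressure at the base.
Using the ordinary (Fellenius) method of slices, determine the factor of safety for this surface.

Ordinary method of slices: FS = Σ[c'·Δl_i + (W_i cosα_i − u_i·Δl_i)·tanφ'] / Σ W_i sinα_i, with Δl_i = b_i / cosα_i.
Slice 1: Δl = 2.5/cos0.1° = 2.500 m; N'_1 = 32·cos0.1° − 4·2.500 = 22.0; c'Δl = 35.50; W sinα = 0.1
Slice 2: Δl = 1.9/cos7.5° = 1.916 m; N'_2 = 60·cos7.5° − 8·1.916 = 44.2; c'Δl = 27.21; W sinα = 7.8
Slice 3: Δl = 1.4/cos13.1° = 1.437 m; N'_3 = 60·cos13.1° − 0·1.437 = 58.4; c'Δl = 20.41; W sinα = 13.6
Slice 4: Δl = 1.6/cos18.3° = 1.685 m; N'_4 = 80·cos18.3° − 6·1.685 = 65.8; c'Δl = 23.93; W sinα = 25.1
Slice 5: Δl = 2.8/cos26.3° = 3.123 m; N'_5 = 156·cos26.3° − 25·3.123 = 61.8; c'Δl = 44.35; W sinα = 69.1
Slice 6: Δl = 2.9/cos37.5° = 3.655 m; N'_6 = 154·cos37.5° − 27·3.655 = 23.5; c'Δl = 51.91; W sinα = 93.7
Slice 7: Δl = 2.1/cos49.0° = 3.201 m; N'_7 = 49·cos49.0° − 10·3.201 = 0.1; c'Δl = 45.45; W sinα = 37.0
Σc'Δl = 248.8 kN/m; ΣN' = 275.8 kN/m; ΣW sinα = 246.5 kN/m
Resisting = 248.8 + 275.8·tan25.1° = 248.8 + 129.2 = 378.0 kN/m
FS = 378.0 / 246.5 = 1.534

FS = 1.53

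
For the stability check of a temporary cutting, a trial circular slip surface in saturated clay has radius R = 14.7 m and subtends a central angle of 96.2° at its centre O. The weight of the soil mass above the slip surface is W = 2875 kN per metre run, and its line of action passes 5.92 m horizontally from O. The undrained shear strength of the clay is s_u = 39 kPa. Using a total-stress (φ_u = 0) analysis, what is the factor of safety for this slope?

FS = 0.83

Taking moments about the centre O, the resisting moment is provided by the undrained shear strength acting along the arc:
Arc length L_a = R·θ = 14.7·(96.2°·π/180) = 14.7·1.6790 = 24.68 m
M_R = s_u·L_a·R = 39·24.68·14.7 = 14149.8 kN·m/m
M_D = W·d = 2875·5.92 = 17020.0 kN·m/m
FS = M_R / M_D = 14149.8 / 17020.0 = 0.831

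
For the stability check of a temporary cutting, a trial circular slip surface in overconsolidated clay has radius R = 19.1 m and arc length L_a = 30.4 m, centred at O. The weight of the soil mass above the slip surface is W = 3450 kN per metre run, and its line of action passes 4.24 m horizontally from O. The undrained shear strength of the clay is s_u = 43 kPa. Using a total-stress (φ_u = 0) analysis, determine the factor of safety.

Taking moments about the centre O, the resisting moment is provided by the undrained shear strength acting along the arc:
M_R = s_u·L_a·R = 43·30.40·19.1 = 24967.5 kN·m/m
M_D = W·d = 3450·4.24 = 14628.0 kN·m/m
FS = M_R / M_D = 24967.5 / 14628.0 = 1.707

FS = 1.71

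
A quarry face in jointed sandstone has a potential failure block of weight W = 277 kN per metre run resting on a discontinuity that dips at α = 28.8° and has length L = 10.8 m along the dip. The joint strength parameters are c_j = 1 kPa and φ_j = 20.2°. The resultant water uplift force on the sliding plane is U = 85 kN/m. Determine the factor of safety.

FS = 0.52

Resolving the block weight along and normal to the plane and applying the Mohr–Coulomb strength on the joint:
N' = W cosα − U = 277·cos28.8° − 85 = 157.7 kN/m
Driving force T = W sinα = 277·sin28.8° = 133.4 kN/m
Resisting force R = c_j·L + N'·tanφ_j = 1·10.8 + 157.7·tan20.2° = 10.8 + 58.0 = 68.8 kN/m
FS = R / T = 68.8 / 133.4 = 0.516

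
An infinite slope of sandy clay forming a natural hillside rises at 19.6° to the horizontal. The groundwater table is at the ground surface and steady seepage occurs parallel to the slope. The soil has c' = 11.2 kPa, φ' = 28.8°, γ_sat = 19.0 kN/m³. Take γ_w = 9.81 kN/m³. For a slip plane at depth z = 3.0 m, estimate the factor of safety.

With seepage parallel to the slope and the water table at the surface, the effective normal stress on the slip plane uses the buoyant unit weight γ' = γ_sat − γ_w while the driving shear stress uses γ_sat:
FS = [c' + γ' z cos²β tanφ'] / [γ_sat z sinβ cosβ]
γ' = 19.0 − 9.81 = 9.19 kN/m³
Numerator = 11.2 + 9.19·3.0·cos²19.6°·tan28.8° = 11.2 + 9.19·3.0·0.8875·0.5498 = 24.651 kPa
Denominator = 19.0·3.0·sin19.6°·cos19.6° = 19.0·3.0·0.3355·0.9421 = 18.013 kPa
FS = 24.651 / 18.013 = 1.369

FS = 1.37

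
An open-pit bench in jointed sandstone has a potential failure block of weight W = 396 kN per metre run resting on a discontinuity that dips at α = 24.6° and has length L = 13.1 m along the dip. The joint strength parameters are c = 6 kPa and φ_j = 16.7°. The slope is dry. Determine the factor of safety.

Resolving the block weight along and normal to the plane and applying the Mohr–Coulomb strength on the joint:
N' = W cosα = 396·cos24.6° = 360.1 kN/m
Driving force T = W sinα = 396·sin24.6° = 164.8 kN/m
Resisting force R = c·L + N'·tanφ_j = 6·13.1 + 360.1·tan16.7° = 78.6 + 108.0 = 186.6 kN/m
FS = R / T = 186.6 / 164.8 = 1.132

FS = 1.13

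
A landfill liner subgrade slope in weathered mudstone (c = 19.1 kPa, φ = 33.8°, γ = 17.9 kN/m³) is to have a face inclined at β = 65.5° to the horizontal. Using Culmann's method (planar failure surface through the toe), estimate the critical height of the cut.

Culmann's analysis gives the critical failure plane at α_cr = (β + φ)/2 = (65.5 + 33.8)/2 = 49.6°, and the critical height
H_c = (4c/γ) · sinβ cosφ / [1 − cos(β − φ)]
    = (4·19.1/17.9) · sin65.5°·cos33.8° / [1 − cos(31.7°)]
    = 4.268 · 0.9100·0.8310 / [1 − 0.8508]
    = 4.268 · 0.7562 / 0.1492
    = 21.63 m

H_c = 21.63 m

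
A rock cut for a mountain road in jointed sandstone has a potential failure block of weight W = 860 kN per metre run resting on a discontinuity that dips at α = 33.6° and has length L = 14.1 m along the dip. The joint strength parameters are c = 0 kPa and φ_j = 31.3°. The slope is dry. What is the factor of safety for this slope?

Resolving the block weight along and normal to the plane and applying the Mohr–Coulomb strength on the joint:
N' = W cosα = 860·cos33.6° = 716.3 kN/m
Driving force T = W sinα = 860·sin33.6° = 475.9 kN/m
Resisting force R = c·L + N'·tanφ_j = 0·14.1 + 716.3·tan31.3° = 0.0 + 435.5 = 435.5 kN/m
FS = R / T = 435.5 / 475.9 = 0.915

FS = 0.92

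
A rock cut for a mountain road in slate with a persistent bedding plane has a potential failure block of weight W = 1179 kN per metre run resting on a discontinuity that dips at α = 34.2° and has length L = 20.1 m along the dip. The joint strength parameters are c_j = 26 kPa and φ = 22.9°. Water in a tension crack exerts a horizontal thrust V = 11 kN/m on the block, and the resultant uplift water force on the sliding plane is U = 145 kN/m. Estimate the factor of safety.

Resolving the block weight along and normal to the plane and applying the Mohr–Coulomb strength on the joint:
N' = W cosα − U − V sinα = 1179·cos34.2° − 145 − 11·sin34.2° = 823.9 kN/m
Driving force T = W sinα + V cosα = 1179·sin34.2° + 11·cos34.2° = 671.8 kN/m
Resisting force R = c_j·L + N'·tanφ = 26·20.1 + 823.9·tan22.9° = 522.6 + 348.0 = 870.6 kN/m
FS = R / T = 870.6 / 671.8 = 1.296

FS = 1.30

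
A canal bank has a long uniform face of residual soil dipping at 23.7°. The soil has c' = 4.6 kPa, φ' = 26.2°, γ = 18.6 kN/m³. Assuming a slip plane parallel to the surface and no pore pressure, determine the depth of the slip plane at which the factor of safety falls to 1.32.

z = 3.38 m

Setting FS = 1.32 in FS = [c' + γz cos²β tanφ'] / [γz sinβ cosβ] and solving for z:
z = c' / [γ cosβ (FS·sinβ − cosβ·tanφ')]
  = 4.6 / [18.6·cos23.7°·(1.32·sin23.7° − cos23.7°·tan26.2°)]
  = 4.6 / [18.6·0.9157·(1.32·0.4019 − 0.9157·0.4921)]
  = 4.6 / 1.3627 = 3.376 m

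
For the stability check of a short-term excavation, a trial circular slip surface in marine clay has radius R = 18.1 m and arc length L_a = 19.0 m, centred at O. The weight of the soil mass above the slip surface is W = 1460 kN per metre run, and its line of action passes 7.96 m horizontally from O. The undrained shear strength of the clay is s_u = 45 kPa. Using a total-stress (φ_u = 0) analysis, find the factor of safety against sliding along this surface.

FS = 1.33

Taking moments about the centre O, the resisting moment is provided by the undrained shear strength acting along the arc:
M_R = s_u·L_a·R = 45·19.00·18.1 = 15475.5 kN·m/m
M_D = W·d = 1460·7.96 = 11621.6 kN·m/m
FS = M_R / M_D = 15475.5 / 11621.6 = 1.332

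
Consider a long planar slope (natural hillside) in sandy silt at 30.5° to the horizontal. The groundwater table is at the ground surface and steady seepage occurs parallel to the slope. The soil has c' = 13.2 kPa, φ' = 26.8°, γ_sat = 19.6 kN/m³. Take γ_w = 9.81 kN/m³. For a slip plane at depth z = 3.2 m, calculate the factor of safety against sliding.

FS = 0.91

With seepage parallel to the slope and the water table at the surface, the effective normal stress on the slip plane uses the buoyant unit weight γ' = γ_sat − γ_w while the driving shear stress uses γ_sat:
FS = [c' + γ' z cos²β tanφ'] / [γ_sat z sinβ cosβ]
γ' = 19.6 − 9.81 = 9.79 kN/m³
Numerator = 13.2 + 9.79·3.2·cos²30.5°·tan26.8° = 13.2 + 9.79·3.2·0.7424·0.5051 = 24.948 kPa
Denominator = 19.6·3.2·sin30.5°·cos30.5° = 19.6·3.2·0.5075·0.8616 = 27.428 kPa
FS = 24.948 / 27.428 = 0.910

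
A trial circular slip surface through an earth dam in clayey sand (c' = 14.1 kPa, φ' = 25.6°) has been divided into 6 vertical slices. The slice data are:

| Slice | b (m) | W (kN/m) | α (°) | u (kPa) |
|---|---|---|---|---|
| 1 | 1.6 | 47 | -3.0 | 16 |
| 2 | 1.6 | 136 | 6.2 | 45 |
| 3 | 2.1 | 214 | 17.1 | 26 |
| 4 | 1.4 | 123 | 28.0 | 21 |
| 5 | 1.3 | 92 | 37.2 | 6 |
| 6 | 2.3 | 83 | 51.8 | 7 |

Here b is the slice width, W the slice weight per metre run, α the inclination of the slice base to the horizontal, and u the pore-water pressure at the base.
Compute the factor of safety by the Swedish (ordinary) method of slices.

FS = 1.43

Ordinary method of slices: FS = Σ[c'·Δl_i + (W_i cosα_i − u_i·Δl_i)·tanφ'] / Σ W_i sinα_i, with Δl_i = b_i / cosα_i.
Slice 1: Δl = 1.6/cos(-3.0°) = 1.602 m; N'_1 = 47·cos(-3.0°) − 16·1.602 = 21.3; c'Δl = 22.59; W sinα = -2.5
Slice 2: Δl = 1.6/cos6.2° = 1.609 m; N'_2 = 136·cos6.2° − 45·1.609 = 62.8; c'Δl = 22.69; W sinα = 14.7
Slice 3: Δl = 2.1/cos17.1° = 2.197 m; N'_3 = 214·cos17.1° − 26·2.197 = 147.4; c'Δl = 30.98; W sinα = 62.9
Slice 4: Δl = 1.4/cos28.0° = 1.586 m; N'_4 = 123·cos28.0° − 21·1.586 = 75.3; c'Δl = 22.36; W sinα = 57.7
Slice 5: Δl = 1.3/cos37.2° = 1.632 m; N'_5 = 92·cos37.2° − 6·1.632 = 63.5; c'Δl = 23.01; W sinα = 55.6
Slice 6: Δl = 2.3/cos51.8° = 3.719 m; N'_6 = 83·cos51.8° − 7·3.719 = 25.3; c'Δl = 52.44; W sinα = 65.2
Σc'Δl = 174.1 kN/m; ΣN' = 395.6 kN/m; ΣW sinα = 253.7 kN/m
Resisting = 174.1 + 395.6·tan25.6° = 174.1 + 189.5 = 363.6 kN/m
FS = 363.6 / 253.7 = 1.433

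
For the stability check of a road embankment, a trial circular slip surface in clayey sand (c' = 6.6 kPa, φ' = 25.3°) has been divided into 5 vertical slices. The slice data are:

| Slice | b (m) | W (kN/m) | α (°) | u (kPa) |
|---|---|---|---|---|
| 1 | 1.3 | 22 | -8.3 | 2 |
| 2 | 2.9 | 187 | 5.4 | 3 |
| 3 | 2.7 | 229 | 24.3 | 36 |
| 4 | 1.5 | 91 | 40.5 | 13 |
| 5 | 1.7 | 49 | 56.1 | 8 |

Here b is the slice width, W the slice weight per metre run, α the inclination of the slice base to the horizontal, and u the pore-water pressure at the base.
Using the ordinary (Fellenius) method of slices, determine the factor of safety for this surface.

Ordinary method of slices: FS = Σ[c'·Δl_i + (W_i cosα_i − u_i·Δl_i)·tanφ'] / Σ W_i sinα_i, with Δl_i = b_i / cosα_i.
Slice 1: Δl = 1.3/cos(-8.3°) = 1.314 m; N'_1 = 22·cos(-8.3°) − 2·1.314 = 19.1; c'Δl = 8.67; W sinα = -3.2
Slice 2: Δl = 2.9/cos5.4° = 2.913 m; N'_2 = 187·cos5.4° − 3·2.913 = 177.4; c'Δl = 19.23; W sinα = 17.6
Slice 3: Δl = 2.7/cos24.3° = 2.962 m; N'_3 = 229·cos24.3° − 36·2.962 = 102.1; c'Δl = 19.55; W sinα = 94.2
Slice 4: Δl = 1.5/cos40.5° = 1.973 m; N'_4 = 91·cos40.5° − 13·1.973 = 43.6; c'Δl = 13.02; W sinα = 59.1
Slice 5: Δl = 1.7/cos56.1° = 3.048 m; N'_5 = 49·cos56.1° − 8·3.048 = 2.9; c'Δl = 20.12; W sinα = 40.7
Σc'Δl = 80.6 kN/m; ΣN' = 345.1 kN/m; ΣW sinα = 208.4 kN/m
Resisting = 80.6 + 345.1·tan25.3° = 80.6 + 163.1 = 243.7 kN/m
FS = 243.7 / 208.4 = 1.169

FS = 1.17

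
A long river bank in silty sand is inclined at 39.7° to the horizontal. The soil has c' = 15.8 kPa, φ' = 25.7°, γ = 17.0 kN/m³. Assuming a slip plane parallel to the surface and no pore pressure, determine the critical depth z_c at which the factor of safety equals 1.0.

z_c = 4.50 m

Setting FS = 1.00 in FS = [c' + γz cos²β tanφ'] / [γz sinβ cosβ] and solving for z:
z = c' / [γ cosβ (FS·sinβ − cosβ·tanφ')]
  = 15.8 / [17.0·cos39.7°·(1.00·sin39.7° − cos39.7°·tan25.7°)]
  = 15.8 / [17.0·0.7694·(1.00·0.6388 − 0.7694·0.4813)]
  = 15.8 / 3.5117 = 4.499 m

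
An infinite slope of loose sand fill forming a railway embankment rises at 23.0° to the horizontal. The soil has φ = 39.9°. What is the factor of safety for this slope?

FS = 1.97

For a dry cohesionless infinite slope the factor of safety is FS = tanφ / tanβ.
FS = tan39.9° / tan23.0° = 0.8361 / 0.4245 = 1.970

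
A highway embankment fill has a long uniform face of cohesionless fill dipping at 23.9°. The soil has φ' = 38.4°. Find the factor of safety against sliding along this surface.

FS = 1.79

For a dry cohesionless infinite slope the factor of safety is FS = tanφ' / tanβ.
FS = tan38.4° / tan23.9° = 0.7926 / 0.4431 = 1.789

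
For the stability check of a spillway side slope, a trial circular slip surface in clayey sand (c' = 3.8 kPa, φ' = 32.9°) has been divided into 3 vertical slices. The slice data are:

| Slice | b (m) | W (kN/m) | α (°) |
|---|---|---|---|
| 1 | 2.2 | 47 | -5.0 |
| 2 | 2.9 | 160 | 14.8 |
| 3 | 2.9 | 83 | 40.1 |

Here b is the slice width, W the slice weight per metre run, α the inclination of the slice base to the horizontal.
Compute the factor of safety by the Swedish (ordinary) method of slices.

Ordinary method of slices: FS = Σ[c'·Δl_i + (W_i cosα_i)·tanφ'] / Σ W_i sinα_i, with Δl_i = b_i / cosα_i.
Slice 1: Δl = 2.2/cos(-5.0°) = 2.208 m; N'_1 = 47·cos(-5.0°) = 46.8; c'Δl = 8.39; W sinα = -4.1
Slice 2: Δl = 2.9/cos14.8° = 3.000 m; N'_2 = 160·cos14.8° = 154.7; c'Δl = 11.40; W sinα = 40.9
Slice 3: Δl = 2.9/cos40.1° = 3.791 m; N'_3 = 83·cos40.1° = 63.5; c'Δl = 14.41; W sinα = 53.5
Σc'Δl = 34.2 kN/m; ΣN' = 265.0 kN/m; ΣW sinα = 90.2 kN/m
Resisting = 34.2 + 265.0·tan32.9° = 34.2 + 171.4 = 205.6 kN/m
FS = 205.6 / 90.2 = 2.279

FS = 2.28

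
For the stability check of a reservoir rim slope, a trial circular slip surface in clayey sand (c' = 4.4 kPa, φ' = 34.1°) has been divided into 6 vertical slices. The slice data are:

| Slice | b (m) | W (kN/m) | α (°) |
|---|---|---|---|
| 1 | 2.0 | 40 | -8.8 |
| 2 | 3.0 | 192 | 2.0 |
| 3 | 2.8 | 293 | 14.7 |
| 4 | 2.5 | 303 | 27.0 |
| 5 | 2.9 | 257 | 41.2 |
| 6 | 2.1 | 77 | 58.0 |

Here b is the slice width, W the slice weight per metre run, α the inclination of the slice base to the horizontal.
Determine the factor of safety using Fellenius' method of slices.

Ordinary method of slices: FS = Σ[c'·Δl_i + (W_i cosα_i)·tanφ'] / Σ W_i sinα_i, with Δl_i = b_i / cosα_i.
Slice 1: Δl = 2.0/cos(-8.8°) = 2.024 m; N'_1 = 40·cos(-8.8°) = 39.5; c'Δl = 8.90; W sinα = -6.1
Slice 2: Δl = 3.0/cos2.0° = 3.002 m; N'_2 = 192·cos2.0° = 191.9; c'Δl = 13.21; W sinα = 6.7
Slice 3: Δl = 2.8/cos14.7° = 2.895 m; N'_3 = 293·cos14.7° = 283.4; c'Δl = 12.74; W sinα = 74.4
Slice 4: Δl = 2.5/cos27.0° = 2.806 m; N'_4 = 303·cos27.0° = 270.0; c'Δl = 12.35; W sinα = 137.6
Slice 5: Δl = 2.9/cos41.2° = 3.854 m; N'_5 = 257·cos41.2° = 193.4; c'Δl = 16.96; W sinα = 169.3
Slice 6: Δl = 2.1/cos58.0° = 3.963 m; N'_6 = 77·cos58.0° = 40.8; c'Δl = 17.44; W sinα = 65.3
Σc'Δl = 81.6 kN/m; ΣN' = 1019.0 kN/m; ΣW sinα = 447.1 kN/m
Resisting = 81.6 + 1019.0·tan34.1° = 81.6 + 689.9 = 771.5 kN/m
FS = 771.5 / 447.1 = 1.726

FS = 1.73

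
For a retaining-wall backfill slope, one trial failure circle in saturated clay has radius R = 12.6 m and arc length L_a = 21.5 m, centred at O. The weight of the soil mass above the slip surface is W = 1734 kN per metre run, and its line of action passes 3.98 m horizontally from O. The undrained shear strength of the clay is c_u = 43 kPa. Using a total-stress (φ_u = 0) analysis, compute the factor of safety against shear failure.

Taking moments about the centre O, the resisting moment is provided by the undrained shear strength acting along the arc:
M_R = c_u·L_a·R = 43·21.50·12.6 = 11648.7 kN·m/m
M_D = W·d = 1734·3.98 = 6901.3 kN·m/m
FS = M_R / M_D = 11648.7 / 6901.3 = 1.688

FS = 1.69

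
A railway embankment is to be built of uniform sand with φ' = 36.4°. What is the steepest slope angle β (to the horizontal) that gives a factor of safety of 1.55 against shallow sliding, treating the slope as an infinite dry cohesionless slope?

For an infinite dry cohesionless slope FS = tanφ'/tanβ, so tanβ = tanφ' / FS.
tanβ = tan36.4° / 1.55 = 0.7373 / 1.55 = 0.4757
β = arctan(0.4757) = 25.44°

β = 25.4°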